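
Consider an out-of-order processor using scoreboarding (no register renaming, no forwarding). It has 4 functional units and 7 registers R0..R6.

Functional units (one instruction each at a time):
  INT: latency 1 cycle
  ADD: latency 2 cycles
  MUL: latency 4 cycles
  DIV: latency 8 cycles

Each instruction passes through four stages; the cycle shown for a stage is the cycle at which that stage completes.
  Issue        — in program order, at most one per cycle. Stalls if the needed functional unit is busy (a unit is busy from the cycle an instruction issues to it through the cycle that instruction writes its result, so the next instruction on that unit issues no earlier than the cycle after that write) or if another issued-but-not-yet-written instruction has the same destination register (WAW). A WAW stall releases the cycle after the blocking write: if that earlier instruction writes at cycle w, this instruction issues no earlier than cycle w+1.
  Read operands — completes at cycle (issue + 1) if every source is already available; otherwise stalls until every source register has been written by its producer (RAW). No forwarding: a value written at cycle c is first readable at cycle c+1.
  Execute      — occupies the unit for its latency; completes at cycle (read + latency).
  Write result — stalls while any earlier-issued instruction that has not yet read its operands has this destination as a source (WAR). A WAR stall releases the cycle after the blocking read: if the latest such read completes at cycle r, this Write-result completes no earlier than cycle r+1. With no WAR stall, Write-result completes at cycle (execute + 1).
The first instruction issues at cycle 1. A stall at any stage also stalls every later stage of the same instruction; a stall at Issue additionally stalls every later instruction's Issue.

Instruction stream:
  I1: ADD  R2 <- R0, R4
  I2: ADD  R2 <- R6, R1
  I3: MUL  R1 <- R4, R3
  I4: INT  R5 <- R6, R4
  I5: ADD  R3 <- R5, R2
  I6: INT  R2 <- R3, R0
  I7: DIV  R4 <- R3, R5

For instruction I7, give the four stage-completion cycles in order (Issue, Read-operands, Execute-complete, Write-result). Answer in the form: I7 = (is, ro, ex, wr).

I7 = (13, 16, 24, 25)

I1: IS=1 RO=2 EX=4 WR=5
I2: IS=6 RO=7 EX=9 WR=10  [struct: ADD busy until I1 writes@5]
I3: IS=7 RO=8 EX=12 WR=13
I4: IS=8 RO=9 EX=10 WR=11
I5: IS=11 RO=12 EX=14 WR=15  [struct: ADD busy until I2 writes@10]
I6: IS=12 RO=16 EX=17 WR=18  [RAW R3: wait I5 write@15]
I7: IS=13 RO=16 EX=24 WR=25  [RAW R3: wait I5 write@15]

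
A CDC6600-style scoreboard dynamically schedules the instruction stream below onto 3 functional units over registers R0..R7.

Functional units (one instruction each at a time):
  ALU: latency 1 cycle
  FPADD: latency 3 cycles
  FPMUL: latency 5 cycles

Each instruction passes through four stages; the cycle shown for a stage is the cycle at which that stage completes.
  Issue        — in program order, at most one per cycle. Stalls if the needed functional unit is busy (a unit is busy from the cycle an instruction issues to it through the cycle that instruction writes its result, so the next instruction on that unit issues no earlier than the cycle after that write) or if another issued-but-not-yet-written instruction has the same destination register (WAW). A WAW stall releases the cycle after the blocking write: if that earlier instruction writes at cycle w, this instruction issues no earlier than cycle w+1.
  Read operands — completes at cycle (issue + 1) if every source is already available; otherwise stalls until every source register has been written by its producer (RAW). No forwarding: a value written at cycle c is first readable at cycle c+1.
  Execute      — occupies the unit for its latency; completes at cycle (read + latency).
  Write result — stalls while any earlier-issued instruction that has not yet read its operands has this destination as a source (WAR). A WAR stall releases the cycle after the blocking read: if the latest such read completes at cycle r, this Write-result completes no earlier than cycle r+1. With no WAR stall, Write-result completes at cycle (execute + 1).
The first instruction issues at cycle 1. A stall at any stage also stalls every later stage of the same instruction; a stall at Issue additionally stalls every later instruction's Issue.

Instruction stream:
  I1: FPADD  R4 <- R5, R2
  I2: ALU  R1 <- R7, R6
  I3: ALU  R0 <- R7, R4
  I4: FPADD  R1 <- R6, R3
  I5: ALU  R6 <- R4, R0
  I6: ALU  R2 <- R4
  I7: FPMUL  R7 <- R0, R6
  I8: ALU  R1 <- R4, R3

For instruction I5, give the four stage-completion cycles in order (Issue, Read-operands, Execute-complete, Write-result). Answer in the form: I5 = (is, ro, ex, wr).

[1] I1 issues→FPADD
[2] I1 reads; I2 issues→ALU
[3] I2 reads
[4] I2 exec-done
[5] I1 exec-done; I2 writes R1
[6] I1 writes R4; I3 issues→ALU
[7] I3 reads; I4 issues→FPADD
[8] I3 exec-done; I4 reads
[9] I3 writes R0
[10] I5 issues→ALU
[11] I4 exec-done; I5 reads
[12] I4 writes R1; I5 exec-done
[13] I5 writes R6
[14] I6 issues→ALU
[15] I6 reads; I7 issues→FPMUL
[16] I6 exec-done; I7 reads
[17] I6 writes R2
[18] I8 issues→ALU
[19] I8 reads
[20] I8 exec-done
[21] I7 exec-done; I8 writes R1
[22] I7 writes R7

I5 = (10, 11, 12, 13)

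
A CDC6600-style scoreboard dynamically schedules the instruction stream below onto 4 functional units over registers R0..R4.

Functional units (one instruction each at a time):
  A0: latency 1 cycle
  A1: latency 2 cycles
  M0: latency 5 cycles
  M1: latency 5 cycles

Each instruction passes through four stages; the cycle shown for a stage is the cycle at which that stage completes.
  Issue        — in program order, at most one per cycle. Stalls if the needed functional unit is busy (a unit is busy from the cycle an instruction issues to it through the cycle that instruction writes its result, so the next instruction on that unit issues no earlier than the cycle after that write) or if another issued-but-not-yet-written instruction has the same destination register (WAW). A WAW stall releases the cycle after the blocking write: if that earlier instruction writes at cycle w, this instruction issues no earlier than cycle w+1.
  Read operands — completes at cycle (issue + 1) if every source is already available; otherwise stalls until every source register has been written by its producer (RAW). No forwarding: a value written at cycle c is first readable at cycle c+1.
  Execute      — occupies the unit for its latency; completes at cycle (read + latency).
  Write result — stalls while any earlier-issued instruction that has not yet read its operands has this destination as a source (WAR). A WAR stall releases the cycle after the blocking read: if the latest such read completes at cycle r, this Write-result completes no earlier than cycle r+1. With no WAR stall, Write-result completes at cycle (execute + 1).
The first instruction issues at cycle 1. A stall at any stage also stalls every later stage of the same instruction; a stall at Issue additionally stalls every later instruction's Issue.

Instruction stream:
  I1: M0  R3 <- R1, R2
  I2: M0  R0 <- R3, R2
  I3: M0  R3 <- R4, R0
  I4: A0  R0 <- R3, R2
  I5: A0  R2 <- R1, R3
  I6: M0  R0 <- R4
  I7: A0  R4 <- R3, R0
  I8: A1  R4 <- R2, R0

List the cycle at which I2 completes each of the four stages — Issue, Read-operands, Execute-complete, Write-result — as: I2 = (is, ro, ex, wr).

  I1 | 1 | 2 | 7 | 8
  I2 | 9 | 10 | 15 | 16   struct: M0 busy until I1 writes@8
  I3 | 17 | 18 | 23 | 24   struct: M0 busy until I2 writes@16
  I4 | 18 | 25 | 26 | 27   RAW R3: wait I3 write@24
  I5 | 28 | 29 | 30 | 31   struct: A0 busy until I4 writes@27
  I6 | 29 | 30 | 35 | 36
  I7 | 32 | 37 | 38 | 39   struct: A0 busy until I5 writes@31 · RAW R0: wait I6 write@36
  I8 | 40 | 41 | 43 | 44   WAW R4: wait I7 write@39

I2 = (9, 10, 15, 16)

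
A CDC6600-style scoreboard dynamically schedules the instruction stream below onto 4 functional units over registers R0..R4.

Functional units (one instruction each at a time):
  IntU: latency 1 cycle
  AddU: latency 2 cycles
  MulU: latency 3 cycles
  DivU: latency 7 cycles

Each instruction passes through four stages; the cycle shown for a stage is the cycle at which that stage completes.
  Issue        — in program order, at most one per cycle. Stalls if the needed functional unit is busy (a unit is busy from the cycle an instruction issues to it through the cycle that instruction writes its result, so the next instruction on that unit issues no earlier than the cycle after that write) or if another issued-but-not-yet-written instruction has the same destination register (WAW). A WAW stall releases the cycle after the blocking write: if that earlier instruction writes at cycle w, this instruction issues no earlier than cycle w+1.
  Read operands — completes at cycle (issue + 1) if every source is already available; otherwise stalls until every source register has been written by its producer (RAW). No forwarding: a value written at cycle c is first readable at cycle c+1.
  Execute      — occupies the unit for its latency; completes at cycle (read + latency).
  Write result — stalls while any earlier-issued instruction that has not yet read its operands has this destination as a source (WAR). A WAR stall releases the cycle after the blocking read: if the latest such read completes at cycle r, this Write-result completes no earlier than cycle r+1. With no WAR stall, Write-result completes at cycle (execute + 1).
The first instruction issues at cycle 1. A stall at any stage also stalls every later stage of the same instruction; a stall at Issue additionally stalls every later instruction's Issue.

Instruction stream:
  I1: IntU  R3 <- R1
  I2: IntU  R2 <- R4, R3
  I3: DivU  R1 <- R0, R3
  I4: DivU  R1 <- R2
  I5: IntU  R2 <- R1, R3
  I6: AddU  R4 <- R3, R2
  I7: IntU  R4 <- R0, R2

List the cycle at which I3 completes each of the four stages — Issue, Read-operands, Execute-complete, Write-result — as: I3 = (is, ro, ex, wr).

I3 = (6, 7, 14, 15)

I1 -> (1, 2, 3, 4)
I2 -> (5, 6, 7, 8)  // struct: IntU busy until I1 writes@4
I3 -> (6, 7, 14, 15)
I4 -> (16, 17, 24, 25)  // struct: DivU busy until I3 writes@15
I5 -> (17, 26, 27, 28)  // RAW R1: wait I4 write@25
I6 -> (18, 29, 31, 32)  // RAW R2: wait I5 write@28
I7 -> (33, 34, 35, 36)  // WAW R4: wait I6 write@32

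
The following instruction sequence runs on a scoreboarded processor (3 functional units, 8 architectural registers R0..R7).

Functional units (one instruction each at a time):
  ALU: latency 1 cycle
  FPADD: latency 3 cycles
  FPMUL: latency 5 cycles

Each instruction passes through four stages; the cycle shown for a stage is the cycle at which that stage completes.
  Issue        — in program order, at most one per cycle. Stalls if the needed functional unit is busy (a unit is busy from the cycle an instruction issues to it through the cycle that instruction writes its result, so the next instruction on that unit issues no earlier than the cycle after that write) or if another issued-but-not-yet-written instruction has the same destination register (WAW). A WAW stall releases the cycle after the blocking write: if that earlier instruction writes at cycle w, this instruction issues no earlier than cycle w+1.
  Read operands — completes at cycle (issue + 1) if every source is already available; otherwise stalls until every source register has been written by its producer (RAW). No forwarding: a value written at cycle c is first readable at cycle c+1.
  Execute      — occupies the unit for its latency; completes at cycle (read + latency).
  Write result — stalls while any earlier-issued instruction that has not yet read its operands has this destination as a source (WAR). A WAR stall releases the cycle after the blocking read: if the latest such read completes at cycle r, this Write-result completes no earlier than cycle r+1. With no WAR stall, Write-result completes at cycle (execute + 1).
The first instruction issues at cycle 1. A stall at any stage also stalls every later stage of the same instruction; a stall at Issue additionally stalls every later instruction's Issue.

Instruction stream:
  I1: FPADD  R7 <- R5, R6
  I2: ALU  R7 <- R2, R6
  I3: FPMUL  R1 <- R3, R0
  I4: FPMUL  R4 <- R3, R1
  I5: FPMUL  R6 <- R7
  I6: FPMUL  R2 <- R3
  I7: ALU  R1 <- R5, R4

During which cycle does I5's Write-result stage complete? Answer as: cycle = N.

t=1  I1 issues→FPADD
t=2  I1 reads
t=5  I1 exec-done
t=6  I1 writes R7
t=7  I2 issues→ALU
t=8  I2 reads; I3 issues→FPMUL
t=9  I2 exec-done; I3 reads
t=10  I2 writes R7
t=14  I3 exec-done
t=15  I3 writes R1
t=16  I4 issues→FPMUL
t=17  I4 reads
t=22  I4 exec-done
t=23  I4 writes R4
t=24  I5 issues→FPMUL
t=25  I5 reads
t=30  I5 exec-done
t=31  I5 writes R6
t=32  I6 issues→FPMUL
t=33  I6 reads; I7 issues→ALU
t=34  I7 reads
t=35  I7 exec-done
t=36  I7 writes R1
t=38  I6 exec-done
t=39  I6 writes R2

cycle = 31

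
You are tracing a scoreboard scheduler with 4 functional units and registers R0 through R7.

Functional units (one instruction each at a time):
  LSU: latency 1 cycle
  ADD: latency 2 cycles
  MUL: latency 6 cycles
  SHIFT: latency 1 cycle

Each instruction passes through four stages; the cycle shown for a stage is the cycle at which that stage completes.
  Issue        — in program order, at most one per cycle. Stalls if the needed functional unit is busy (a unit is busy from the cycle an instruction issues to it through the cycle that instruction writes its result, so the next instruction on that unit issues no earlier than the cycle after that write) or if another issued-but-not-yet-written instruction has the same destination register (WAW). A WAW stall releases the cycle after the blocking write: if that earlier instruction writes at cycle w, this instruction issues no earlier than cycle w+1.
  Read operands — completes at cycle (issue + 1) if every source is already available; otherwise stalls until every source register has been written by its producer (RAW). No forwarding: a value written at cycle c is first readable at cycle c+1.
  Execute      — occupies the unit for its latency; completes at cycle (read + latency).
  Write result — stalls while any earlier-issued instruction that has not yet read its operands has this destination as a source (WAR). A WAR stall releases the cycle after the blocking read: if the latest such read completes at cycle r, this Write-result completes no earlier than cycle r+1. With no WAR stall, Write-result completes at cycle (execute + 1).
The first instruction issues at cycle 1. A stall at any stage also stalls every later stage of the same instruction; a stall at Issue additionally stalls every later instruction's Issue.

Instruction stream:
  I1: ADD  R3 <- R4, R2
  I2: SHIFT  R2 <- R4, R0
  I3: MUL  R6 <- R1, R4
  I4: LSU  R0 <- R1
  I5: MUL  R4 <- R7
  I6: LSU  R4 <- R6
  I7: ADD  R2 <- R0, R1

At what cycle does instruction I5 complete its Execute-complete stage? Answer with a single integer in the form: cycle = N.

1) issue 1, read 2, done 4, write 5
2) issue 2, read 3, done 4, write 5
3) issue 3, read 4, done 10, write 11
4) issue 4, read 5, done 6, write 7
5) issue 12, read 13, done 19, write 20  <struct: MUL busy until I3 writes@11>
6) issue 21, read 22, done 23, write 24  <WAW R4: wait I5 write@20>
7) issue 22, read 23, done 25, write 26

cycle = 19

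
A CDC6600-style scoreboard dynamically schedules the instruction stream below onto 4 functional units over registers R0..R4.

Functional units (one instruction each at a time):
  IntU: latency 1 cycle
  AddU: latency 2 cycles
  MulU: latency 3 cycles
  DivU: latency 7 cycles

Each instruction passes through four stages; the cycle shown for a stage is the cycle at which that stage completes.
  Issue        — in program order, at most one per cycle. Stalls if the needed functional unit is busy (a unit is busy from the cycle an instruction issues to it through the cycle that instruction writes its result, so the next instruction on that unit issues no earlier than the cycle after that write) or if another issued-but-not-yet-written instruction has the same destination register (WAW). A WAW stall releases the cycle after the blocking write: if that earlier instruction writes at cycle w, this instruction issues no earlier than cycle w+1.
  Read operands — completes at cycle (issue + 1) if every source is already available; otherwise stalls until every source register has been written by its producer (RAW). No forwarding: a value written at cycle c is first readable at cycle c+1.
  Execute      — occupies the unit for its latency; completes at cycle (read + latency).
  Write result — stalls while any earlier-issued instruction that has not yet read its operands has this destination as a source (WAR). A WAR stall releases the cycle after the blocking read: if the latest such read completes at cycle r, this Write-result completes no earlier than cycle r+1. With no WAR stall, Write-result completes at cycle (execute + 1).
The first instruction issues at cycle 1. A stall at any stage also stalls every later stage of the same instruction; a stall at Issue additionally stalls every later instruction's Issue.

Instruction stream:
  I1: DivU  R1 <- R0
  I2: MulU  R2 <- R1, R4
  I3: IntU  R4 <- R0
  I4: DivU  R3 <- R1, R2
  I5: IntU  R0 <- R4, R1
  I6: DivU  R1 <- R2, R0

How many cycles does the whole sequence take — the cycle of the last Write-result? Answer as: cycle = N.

cycle = 34

[1] I1 issues→DivU
[2] I1 reads | I2 issues→MulU
[3] I3 issues→IntU
[4] I3 reads
[5] I3 exec-done
[9] I1 exec-done
[10] I1 writes R1
[11] I2 reads | I4 issues→DivU
[12] I3 writes R4
[13] I5 issues→IntU
[14] I2 exec-done | I5 reads
[15] I2 writes R2 | I5 exec-done
[16] I4 reads | I5 writes R0
[23] I4 exec-done
[24] I4 writes R3
[25] I6 issues→DivU
[26] I6 reads
[33] I6 exec-done
[34] I6 writes R1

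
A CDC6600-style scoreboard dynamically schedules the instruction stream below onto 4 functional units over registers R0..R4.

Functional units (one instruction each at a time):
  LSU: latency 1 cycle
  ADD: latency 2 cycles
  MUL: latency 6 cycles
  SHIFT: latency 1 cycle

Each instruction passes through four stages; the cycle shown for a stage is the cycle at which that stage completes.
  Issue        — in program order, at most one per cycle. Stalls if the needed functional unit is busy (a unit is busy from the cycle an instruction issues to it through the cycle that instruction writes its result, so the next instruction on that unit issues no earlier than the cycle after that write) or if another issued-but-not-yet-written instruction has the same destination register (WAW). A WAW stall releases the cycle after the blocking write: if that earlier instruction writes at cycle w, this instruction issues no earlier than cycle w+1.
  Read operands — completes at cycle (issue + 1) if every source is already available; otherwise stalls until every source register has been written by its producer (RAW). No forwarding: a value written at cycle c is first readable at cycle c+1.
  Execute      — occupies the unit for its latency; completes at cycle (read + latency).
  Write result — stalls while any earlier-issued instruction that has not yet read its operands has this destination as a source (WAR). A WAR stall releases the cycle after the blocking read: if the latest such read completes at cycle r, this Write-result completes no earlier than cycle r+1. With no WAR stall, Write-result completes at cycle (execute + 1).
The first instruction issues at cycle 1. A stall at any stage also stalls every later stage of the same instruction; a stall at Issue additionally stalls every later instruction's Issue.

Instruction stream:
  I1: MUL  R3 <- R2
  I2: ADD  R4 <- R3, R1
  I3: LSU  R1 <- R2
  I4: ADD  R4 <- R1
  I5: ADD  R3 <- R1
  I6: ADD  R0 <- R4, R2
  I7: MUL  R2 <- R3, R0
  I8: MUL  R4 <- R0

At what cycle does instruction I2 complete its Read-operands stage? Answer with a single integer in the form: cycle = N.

cycle 1: issue I1 (MUL)
cycle 2: I1 read-ops · issue I2 (ADD)
cycle 3: issue I3 (LSU)
cycle 4: I3 read-ops
cycle 5: I3 finished on LSU
cycle 8: I1 finished on MUL
cycle 9: I1→R3
cycle 10: I2 read-ops
cycle 11: I3→R1
cycle 12: I2 finished on ADD
cycle 13: I2→R4
cycle 14: issue I4 (ADD)
cycle 15: I4 read-ops
cycle 17: I4 finished on ADD
cycle 18: I4→R4
cycle 19: issue I5 (ADD)
cycle 20: I5 read-ops
cycle 22: I5 finished on ADD
cycle 23: I5→R3
cycle 24: issue I6 (ADD)
cycle 25: I6 read-ops · issue I7 (MUL)
cycle 27: I6 finished on ADD
cycle 28: I6→R0
cycle 29: I7 read-ops
cycle 35: I7 finished on MUL
cycle 36: I7→R2
cycle 37: issue I8 (MUL)
cycle 38: I8 read-ops
cycle 44: I8 finished on MUL
cycle 45: I8→R4

cycle = 10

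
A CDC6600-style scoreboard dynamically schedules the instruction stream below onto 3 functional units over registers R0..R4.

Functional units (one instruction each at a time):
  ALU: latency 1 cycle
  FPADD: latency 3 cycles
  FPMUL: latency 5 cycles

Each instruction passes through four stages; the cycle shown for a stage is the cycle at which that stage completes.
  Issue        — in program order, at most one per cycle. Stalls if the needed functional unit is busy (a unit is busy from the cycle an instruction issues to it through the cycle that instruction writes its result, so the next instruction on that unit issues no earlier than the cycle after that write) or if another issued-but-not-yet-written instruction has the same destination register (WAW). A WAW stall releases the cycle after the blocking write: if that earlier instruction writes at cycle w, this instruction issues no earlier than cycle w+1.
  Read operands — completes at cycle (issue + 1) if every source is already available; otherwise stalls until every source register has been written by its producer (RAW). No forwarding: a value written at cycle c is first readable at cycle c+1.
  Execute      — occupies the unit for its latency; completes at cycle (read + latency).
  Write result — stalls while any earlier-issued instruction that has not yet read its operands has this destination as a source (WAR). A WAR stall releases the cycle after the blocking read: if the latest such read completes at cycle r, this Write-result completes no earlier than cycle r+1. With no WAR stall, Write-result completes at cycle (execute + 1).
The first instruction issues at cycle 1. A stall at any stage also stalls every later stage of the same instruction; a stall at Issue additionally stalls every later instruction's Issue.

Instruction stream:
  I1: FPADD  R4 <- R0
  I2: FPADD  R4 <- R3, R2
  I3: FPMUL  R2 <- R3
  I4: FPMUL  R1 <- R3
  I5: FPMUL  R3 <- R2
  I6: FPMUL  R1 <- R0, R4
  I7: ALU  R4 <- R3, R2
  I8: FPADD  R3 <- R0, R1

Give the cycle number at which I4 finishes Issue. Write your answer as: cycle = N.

cycle = 16

t=1  I1 dispatched to FPADD
t=2  I1 operands ready
t=5  I1 complete
t=6  R4←I1
t=7  I2 dispatched to FPADD
t=8  I2 operands ready | I3 dispatched to FPMUL
t=9  I3 operands ready
t=11  I2 complete
t=12  R4←I2
t=14  I3 complete
t=15  R2←I3
t=16  I4 dispatched to FPMUL
t=17  I4 operands ready
t=22  I4 complete
t=23  R1←I4
t=24  I5 dispatched to FPMUL
t=25  I5 operands ready
t=30  I5 complete
t=31  R3←I5
t=32  I6 dispatched to FPMUL
t=33  I6 operands ready | I7 dispatched to ALU
t=34  I7 operands ready | I8 dispatched to FPADD
t=35  I7 complete
t=36  R4←I7
t=38  I6 complete
t=39  R1←I6
t=40  I8 operands ready
t=43  I8 complete
t=44  R3←I8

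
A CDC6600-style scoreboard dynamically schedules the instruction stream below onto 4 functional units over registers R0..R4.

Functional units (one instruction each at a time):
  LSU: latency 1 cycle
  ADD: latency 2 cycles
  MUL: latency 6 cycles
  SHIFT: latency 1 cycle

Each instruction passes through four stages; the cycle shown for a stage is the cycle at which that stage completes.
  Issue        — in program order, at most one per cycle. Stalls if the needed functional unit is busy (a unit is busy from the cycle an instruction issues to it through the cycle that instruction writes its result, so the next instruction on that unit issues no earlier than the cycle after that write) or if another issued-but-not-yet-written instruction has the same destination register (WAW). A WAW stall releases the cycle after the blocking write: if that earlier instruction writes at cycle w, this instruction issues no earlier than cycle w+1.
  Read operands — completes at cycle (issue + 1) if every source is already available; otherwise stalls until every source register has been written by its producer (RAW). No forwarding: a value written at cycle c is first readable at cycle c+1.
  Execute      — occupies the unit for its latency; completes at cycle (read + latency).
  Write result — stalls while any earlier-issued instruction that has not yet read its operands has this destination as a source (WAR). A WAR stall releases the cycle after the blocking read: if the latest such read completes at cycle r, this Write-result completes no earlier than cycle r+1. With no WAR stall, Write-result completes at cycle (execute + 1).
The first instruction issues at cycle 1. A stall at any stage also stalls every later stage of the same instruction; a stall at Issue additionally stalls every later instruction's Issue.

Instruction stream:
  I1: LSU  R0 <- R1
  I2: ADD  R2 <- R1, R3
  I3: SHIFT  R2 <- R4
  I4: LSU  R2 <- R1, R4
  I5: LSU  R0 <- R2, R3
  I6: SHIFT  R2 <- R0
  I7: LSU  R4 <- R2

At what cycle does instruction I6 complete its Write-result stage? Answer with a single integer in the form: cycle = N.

cycle = 21

c1: I1→LSU
c2: I1 RO, I2→ADD
c3: I1 EX, I2 RO
c4: I1 WR R0
c5: I2 EX
c6: I2 WR R2
c7: I3→SHIFT
c8: I3 RO
c9: I3 EX
c10: I3 WR R2
c11: I4→LSU
c12: I4 RO
c13: I4 EX
c14: I4 WR R2
c15: I5→LSU
c16: I5 RO, I6→SHIFT
c17: I5 EX
c18: I5 WR R0
c19: I6 RO, I7→LSU
c20: I6 EX
c21: I6 WR R2
c22: I7 RO
c23: I7 EX
c24: I7 WR R4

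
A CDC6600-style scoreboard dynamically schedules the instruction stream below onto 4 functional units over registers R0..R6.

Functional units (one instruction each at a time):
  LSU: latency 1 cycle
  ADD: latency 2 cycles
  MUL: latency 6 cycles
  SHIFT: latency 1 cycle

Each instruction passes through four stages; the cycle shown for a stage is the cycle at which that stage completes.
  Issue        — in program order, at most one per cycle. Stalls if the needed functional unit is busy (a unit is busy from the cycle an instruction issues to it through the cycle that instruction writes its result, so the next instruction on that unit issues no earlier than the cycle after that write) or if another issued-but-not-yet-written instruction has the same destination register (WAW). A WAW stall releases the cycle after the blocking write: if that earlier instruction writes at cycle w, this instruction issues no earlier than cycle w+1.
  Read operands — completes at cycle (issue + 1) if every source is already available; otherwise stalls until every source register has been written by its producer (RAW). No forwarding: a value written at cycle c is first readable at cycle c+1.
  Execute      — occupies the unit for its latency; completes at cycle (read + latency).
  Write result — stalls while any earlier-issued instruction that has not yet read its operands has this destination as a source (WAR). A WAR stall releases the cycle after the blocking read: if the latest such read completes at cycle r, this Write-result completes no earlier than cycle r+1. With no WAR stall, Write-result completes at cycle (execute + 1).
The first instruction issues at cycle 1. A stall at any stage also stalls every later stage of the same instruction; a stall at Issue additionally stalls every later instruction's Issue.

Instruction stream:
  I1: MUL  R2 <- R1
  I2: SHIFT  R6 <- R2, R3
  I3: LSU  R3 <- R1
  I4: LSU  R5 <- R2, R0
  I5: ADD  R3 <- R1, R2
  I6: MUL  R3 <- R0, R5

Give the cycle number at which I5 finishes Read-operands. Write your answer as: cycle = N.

I1: IS=1 RO=2 EX=8 WR=9
I2: IS=2 RO=10 EX=11 WR=12  [RAW R2: wait I1 write@9]
I3: IS=3 RO=4 EX=5 WR=11  [WAR R3: wait I2 read@10]
I4: IS=12 RO=13 EX=14 WR=15  [struct: LSU busy until I3 writes@11]
I5: IS=13 RO=14 EX=16 WR=17
I6: IS=18 RO=19 EX=25 WR=26  [WAW R3: wait I5 write@17]

cycle = 14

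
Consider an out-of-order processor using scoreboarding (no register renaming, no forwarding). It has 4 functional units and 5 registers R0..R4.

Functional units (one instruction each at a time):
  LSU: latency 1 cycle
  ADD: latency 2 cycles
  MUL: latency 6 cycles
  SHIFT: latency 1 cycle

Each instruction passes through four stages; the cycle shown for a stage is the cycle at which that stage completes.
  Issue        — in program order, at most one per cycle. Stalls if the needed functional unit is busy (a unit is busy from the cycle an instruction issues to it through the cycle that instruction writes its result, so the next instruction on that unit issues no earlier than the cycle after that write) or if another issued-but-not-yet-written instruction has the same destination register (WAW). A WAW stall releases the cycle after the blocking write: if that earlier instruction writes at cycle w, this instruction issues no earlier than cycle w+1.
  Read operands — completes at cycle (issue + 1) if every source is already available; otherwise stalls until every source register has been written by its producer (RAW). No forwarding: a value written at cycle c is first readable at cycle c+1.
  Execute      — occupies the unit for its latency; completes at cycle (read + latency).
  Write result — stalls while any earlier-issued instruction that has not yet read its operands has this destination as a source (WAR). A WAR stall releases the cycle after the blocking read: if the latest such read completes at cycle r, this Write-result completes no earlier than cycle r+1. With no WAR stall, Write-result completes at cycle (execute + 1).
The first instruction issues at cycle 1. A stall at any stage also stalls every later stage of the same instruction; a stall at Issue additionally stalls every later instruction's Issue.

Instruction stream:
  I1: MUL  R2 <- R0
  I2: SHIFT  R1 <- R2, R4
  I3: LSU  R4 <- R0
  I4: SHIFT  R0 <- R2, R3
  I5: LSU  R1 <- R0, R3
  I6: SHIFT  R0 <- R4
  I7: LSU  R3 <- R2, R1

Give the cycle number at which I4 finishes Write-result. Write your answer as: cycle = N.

I1 -> (1, 2, 8, 9)
I2 -> (2, 10, 11, 12)  // RAW R2: wait I1 write@9
I3 -> (3, 4, 5, 11)  // WAR R4: wait I2 read@10
I4 -> (13, 14, 15, 16)  // struct: SHIFT busy until I2 writes@12
I5 -> (14, 17, 18, 19)  // RAW R0: wait I4 write@16
I6 -> (17, 18, 19, 20)  // struct: SHIFT busy until I4 writes@16
I7 -> (20, 21, 22, 23)  // struct: LSU busy until I5 writes@19

cycle = 16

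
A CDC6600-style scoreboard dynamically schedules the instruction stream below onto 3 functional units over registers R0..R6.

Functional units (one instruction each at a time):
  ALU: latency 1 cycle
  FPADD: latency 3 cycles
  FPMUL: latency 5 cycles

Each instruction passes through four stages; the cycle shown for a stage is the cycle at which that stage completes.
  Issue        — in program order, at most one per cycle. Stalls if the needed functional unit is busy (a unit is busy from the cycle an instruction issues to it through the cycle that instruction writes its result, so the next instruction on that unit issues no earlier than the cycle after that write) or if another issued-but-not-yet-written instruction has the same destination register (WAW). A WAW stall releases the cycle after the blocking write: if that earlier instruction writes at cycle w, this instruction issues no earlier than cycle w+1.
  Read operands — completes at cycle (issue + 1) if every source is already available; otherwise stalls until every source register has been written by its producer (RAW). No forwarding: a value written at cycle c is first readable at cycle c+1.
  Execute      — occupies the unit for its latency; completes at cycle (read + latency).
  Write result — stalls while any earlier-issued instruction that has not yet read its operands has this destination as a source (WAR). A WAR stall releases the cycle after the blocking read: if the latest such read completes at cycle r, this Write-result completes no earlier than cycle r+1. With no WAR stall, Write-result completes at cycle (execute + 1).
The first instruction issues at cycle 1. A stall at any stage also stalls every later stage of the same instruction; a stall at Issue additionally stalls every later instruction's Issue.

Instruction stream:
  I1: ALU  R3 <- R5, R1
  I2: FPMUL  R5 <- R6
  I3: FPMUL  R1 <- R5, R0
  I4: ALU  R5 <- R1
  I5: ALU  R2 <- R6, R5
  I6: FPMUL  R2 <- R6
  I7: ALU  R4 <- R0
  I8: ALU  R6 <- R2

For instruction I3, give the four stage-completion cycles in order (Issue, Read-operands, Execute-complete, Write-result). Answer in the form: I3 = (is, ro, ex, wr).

I3 = (10, 11, 16, 17)

cycle 1: I1 issues→ALU
cycle 2: I1 reads, I2 issues→FPMUL
cycle 3: I1 exec-done, I2 reads
cycle 4: I1 writes R3
cycle 8: I2 exec-done
cycle 9: I2 writes R5
cycle 10: I3 issues→FPMUL
cycle 11: I3 reads, I4 issues→ALU
cycle 16: I3 exec-done
cycle 17: I3 writes R1
cycle 18: I4 reads
cycle 19: I4 exec-done
cycle 20: I4 writes R5
cycle 21: I5 issues→ALU
cycle 22: I5 reads
cycle 23: I5 exec-done
cycle 24: I5 writes R2
cycle 25: I6 issues→FPMUL
cycle 26: I6 reads, I7 issues→ALU
cycle 27: I7 reads
cycle 28: I7 exec-done
cycle 29: I7 writes R4
cycle 30: I8 issues→ALU
cycle 31: I6 exec-done
cycle 32: I6 writes R2
cycle 33: I8 reads
cycle 34: I8 exec-done
cycle 35: I8 writes R6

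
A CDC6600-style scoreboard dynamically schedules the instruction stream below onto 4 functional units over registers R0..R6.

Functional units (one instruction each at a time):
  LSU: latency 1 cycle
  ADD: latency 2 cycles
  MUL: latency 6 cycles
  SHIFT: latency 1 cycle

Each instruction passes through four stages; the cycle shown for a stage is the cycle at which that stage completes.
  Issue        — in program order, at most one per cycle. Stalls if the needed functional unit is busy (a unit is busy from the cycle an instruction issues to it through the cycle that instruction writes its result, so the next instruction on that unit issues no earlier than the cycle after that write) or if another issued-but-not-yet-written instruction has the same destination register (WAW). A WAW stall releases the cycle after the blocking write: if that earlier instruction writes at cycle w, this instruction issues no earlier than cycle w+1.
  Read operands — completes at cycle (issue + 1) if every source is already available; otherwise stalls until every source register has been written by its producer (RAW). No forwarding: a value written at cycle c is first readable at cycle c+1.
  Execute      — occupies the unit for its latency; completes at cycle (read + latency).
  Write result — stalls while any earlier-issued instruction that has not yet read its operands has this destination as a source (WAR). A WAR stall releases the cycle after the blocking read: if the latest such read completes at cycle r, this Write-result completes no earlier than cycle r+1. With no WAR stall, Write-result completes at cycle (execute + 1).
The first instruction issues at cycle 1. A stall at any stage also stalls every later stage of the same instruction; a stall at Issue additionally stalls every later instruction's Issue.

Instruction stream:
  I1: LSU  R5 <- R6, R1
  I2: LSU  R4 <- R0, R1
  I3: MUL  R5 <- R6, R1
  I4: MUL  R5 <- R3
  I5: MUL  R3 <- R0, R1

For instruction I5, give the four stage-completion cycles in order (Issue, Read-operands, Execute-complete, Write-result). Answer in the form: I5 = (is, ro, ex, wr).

I5 = (24, 25, 31, 32)

1) issue 1, read 2, done 3, write 4
2) issue 5, read 6, done 7, write 8  <struct: LSU busy until I1 writes@4>
3) issue 6, read 7, done 13, write 14
4) issue 15, read 16, done 22, write 23  <struct: MUL busy until I3 writes@14>
5) issue 24, read 25, done 31, write 32  <struct: MUL busy until I4 writes@23>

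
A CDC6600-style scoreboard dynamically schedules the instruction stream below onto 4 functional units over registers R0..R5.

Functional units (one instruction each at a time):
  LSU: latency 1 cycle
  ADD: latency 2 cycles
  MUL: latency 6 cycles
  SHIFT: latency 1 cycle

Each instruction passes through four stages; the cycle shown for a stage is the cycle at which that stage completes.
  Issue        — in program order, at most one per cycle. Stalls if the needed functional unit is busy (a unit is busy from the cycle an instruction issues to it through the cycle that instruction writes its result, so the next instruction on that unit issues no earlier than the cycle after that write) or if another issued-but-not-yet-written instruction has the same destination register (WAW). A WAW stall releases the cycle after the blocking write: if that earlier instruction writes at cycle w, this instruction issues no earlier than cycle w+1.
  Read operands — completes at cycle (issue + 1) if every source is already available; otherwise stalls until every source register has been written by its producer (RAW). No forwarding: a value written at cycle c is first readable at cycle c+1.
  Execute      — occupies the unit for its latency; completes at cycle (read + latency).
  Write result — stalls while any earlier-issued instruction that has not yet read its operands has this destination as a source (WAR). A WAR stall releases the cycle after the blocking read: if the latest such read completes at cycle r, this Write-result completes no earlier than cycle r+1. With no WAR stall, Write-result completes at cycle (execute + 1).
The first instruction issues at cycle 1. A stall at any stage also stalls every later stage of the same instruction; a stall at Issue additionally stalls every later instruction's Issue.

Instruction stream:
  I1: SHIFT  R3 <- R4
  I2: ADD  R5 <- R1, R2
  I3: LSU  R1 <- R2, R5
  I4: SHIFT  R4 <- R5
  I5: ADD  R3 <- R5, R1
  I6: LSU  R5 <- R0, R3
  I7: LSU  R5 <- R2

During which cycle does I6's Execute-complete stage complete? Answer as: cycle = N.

cycle = 15

  I1 | 1 | 2 | 3 | 4
  I2 | 2 | 3 | 5 | 6
  I3 | 3 | 7 | 8 | 9   RAW R5: wait I2 write@6
  I4 | 5 | 7 | 8 | 9   struct: SHIFT busy until I1 writes@4 · RAW R5: wait I2 write@6
  I5 | 7 | 10 | 12 | 13   struct: ADD busy until I2 writes@6 · RAW R1: wait I3 write@9
  I6 | 10 | 14 | 15 | 16   struct: LSU busy until I3 writes@9 · RAW R3: wait I5 write@13
  I7 | 17 | 18 | 19 | 20   struct: LSU busy until I6 writes@16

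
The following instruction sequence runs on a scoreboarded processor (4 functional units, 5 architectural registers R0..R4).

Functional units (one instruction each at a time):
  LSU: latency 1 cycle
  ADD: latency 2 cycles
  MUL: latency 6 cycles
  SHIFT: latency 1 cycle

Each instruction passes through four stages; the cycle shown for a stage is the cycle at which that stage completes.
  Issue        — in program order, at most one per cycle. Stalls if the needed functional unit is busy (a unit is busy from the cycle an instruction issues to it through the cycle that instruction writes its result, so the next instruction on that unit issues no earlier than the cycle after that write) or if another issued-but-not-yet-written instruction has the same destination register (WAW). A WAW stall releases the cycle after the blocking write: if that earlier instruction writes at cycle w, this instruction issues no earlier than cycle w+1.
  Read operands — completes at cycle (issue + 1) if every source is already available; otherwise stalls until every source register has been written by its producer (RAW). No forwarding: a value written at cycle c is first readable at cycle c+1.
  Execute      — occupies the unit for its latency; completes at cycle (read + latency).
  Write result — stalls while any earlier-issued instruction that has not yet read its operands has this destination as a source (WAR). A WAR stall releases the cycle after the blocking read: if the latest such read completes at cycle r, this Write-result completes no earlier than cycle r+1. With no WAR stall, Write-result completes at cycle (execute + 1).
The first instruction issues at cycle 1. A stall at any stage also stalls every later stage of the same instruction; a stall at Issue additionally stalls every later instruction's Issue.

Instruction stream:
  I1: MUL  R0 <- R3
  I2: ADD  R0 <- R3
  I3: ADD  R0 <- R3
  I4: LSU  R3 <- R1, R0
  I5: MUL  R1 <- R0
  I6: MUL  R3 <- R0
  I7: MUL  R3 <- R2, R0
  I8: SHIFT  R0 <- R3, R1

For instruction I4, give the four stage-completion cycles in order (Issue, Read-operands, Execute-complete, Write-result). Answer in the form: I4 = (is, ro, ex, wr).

I4 = (16, 20, 21, 22)

t=1  I1 issues→MUL
t=2  I1 reads
t=8  I1 exec-done
t=9  I1 writes R0
t=10  I2 issues→ADD
t=11  I2 reads
t=13  I2 exec-done
t=14  I2 writes R0
t=15  I3 issues→ADD
t=16  I3 reads; I4 issues→LSU
t=17  I5 issues→MUL
t=18  I3 exec-done
t=19  I3 writes R0
t=20  I4 reads; I5 reads
t=21  I4 exec-done
t=22  I4 writes R3
t=26  I5 exec-done
t=27  I5 writes R1
t=28  I6 issues→MUL
t=29  I6 reads
t=35  I6 exec-done
t=36  I6 writes R3
t=37  I7 issues→MUL
t=38  I7 reads; I8 issues→SHIFT
t=44  I7 exec-done
t=45  I7 writes R3
t=46  I8 reads
t=47  I8 exec-done
t=48  I8 writes R0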